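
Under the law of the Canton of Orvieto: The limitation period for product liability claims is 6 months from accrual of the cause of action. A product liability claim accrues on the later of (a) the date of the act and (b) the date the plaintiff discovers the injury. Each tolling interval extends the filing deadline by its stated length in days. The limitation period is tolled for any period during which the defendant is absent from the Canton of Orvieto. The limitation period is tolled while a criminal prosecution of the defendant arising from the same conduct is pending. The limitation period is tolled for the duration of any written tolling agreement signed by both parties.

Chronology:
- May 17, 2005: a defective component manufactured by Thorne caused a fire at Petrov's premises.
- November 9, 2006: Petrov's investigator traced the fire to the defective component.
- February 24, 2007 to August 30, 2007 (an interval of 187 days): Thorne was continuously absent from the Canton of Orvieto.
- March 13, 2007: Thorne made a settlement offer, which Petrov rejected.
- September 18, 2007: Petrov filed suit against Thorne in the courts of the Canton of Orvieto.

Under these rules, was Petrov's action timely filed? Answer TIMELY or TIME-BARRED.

Taking the later of the act (May 17, 2005) and discovery (November 9, 2006), the claim accrued on November 9, 2006.
Adding the 6 months base period to November 9, 2006 gives a deadline of May 9, 2007, before any tolling.
Because the defendant's absence from the jurisdiction ran from February 24, 2007 to August 30, 2007, the deadline is extended by 187 days to November 12, 2007.
None of the other events listed affects the running of the period under the stated rules.
Filing on September 18, 2007 beat the November 12, 2007 deadline — the action is timely.

TIMELY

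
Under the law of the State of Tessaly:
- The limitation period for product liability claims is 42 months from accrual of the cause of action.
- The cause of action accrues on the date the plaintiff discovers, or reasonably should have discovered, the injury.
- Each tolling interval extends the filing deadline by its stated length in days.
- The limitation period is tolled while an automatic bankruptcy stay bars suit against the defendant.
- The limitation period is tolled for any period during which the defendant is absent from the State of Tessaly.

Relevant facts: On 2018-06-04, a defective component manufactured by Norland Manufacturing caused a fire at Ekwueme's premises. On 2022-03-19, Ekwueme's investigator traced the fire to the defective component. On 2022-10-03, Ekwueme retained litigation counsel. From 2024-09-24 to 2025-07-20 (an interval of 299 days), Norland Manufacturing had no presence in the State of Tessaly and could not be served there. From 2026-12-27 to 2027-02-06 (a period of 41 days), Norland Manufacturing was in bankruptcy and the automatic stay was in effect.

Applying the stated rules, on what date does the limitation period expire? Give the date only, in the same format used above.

Under the discovery rule, the claim accrued on 2022-03-19, when Ekwueme discovered the injury — not on the 2018-06-04 date of the underlying act.
42 months from 2022-03-19 is 2025-09-19.
Because the defendant's absence from the jurisdiction ran from 2024-09-24 to 2025-07-20, the deadline is extended by 299 days to 2026-07-15.
The automatic bankruptcy stay from 2026-12-27 to 2027-02-06 began after the period had already run on 2026-07-15, so it has no tolling effect.
The other events in the timeline have no effect on the limitation period under the stated rules.

2026-07-15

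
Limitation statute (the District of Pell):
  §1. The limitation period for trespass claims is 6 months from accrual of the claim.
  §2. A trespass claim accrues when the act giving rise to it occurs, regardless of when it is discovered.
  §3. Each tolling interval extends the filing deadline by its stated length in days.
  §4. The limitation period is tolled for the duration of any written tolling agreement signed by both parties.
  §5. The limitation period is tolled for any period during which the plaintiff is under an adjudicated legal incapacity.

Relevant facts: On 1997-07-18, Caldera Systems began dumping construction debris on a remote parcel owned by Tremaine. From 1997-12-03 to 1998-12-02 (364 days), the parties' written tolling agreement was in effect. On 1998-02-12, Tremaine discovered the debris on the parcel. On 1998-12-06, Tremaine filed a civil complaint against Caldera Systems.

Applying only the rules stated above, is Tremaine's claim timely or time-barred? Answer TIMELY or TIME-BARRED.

The claim accrued on 1997-07-18, when the wrongful act occurred; under the stated occurrence rule the 1998-02-12 discovery does not delay accrual.
The untolled deadline — 6 months after 1997-07-18 — is 1998-01-18.
Because the written tolling agreement ran from 1997-12-03 to 1998-12-02, the deadline is extended by 364 days to 1999-01-17.
The 1998-12-06 filing precedes the 1999-01-17 deadline; the claim is timely.

TIMELY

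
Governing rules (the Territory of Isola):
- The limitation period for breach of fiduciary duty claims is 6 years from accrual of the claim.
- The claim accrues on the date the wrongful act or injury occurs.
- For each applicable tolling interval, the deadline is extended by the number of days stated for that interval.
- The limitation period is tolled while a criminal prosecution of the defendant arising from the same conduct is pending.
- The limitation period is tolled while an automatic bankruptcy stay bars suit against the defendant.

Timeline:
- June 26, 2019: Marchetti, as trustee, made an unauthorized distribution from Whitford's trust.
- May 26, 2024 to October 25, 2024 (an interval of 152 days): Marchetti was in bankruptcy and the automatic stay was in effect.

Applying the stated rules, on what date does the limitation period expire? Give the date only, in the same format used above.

The limitation period began to run on June 26, 2019.
The untolled deadline — 6 years after June 26, 2019 — is June 26, 2025.
Because the automatic bankruptcy stay ran from May 26, 2024 to October 25, 2024, the deadline is extended by 152 days to November 25, 2025.

November 25, 2025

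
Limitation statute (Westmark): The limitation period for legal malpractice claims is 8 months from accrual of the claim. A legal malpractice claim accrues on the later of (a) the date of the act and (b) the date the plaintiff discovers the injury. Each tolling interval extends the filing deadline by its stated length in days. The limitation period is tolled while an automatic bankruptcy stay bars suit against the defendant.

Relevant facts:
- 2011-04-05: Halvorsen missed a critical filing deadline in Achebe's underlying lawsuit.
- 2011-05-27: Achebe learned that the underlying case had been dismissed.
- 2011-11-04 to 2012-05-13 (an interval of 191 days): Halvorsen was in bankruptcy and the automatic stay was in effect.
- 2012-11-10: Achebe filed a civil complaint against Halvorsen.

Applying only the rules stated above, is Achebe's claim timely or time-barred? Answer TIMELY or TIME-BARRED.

TIME-BARRED

The claim accrued on 2011-05-27 — the later of the 2011-04-05 act and the 2011-05-27 discovery.
Adding the 8 months base period to 2011-05-27 gives a deadline of 2012-01-27, before any tolling.
The period was tolled for 191 days by the automatic bankruptcy stay (2011-11-04 to 2012-05-13), pushing the deadline to 2012-08-05.
The 2012-11-10 filing falls after the 2012-08-05 deadline; the claim is time-barred.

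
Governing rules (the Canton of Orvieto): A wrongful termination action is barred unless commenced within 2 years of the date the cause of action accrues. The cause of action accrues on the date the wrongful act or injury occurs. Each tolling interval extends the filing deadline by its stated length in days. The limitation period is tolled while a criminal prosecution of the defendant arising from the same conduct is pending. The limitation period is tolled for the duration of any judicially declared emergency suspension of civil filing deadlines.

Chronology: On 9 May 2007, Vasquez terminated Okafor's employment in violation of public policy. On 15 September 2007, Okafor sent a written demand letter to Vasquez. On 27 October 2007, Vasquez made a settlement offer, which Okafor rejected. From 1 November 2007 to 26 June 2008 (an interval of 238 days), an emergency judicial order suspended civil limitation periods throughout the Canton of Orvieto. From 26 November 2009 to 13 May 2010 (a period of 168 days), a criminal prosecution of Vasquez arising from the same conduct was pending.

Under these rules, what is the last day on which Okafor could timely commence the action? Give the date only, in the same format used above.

The cause of action accrued on 9 May 2007, the date of the act.
2 years from 9 May 2007 is 9 May 2009.
The emergency suspension of filing deadlines from 1 November 2007 to 26 June 2008 tolled the period for 238 days, extending the deadline to 2 January 2010.
The pending criminal prosecution from 26 November 2009 to 13 May 2010 tolled the period for 168 days, extending the deadline to 19 June 2010.
None of the other events listed affects the running of the period under the stated rules.

19 June 2010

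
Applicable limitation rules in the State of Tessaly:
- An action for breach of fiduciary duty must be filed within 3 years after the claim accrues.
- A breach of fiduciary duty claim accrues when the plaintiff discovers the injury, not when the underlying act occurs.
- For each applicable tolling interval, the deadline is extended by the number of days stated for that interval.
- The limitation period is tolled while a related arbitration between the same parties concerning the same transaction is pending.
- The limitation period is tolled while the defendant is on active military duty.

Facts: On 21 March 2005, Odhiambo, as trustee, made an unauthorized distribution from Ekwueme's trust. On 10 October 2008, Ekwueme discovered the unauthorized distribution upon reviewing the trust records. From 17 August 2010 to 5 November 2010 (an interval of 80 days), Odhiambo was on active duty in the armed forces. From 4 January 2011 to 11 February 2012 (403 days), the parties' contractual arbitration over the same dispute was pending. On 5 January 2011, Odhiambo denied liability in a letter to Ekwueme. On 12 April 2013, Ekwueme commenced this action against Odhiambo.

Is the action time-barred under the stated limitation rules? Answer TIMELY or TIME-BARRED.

Accrual is tied to discovery, so the period began on 10 October 2008 rather than on 21 March 2005 when the act occurred.
3 years from 10 October 2008 is 10 October 2011.
The defendant's active military service from 17 August 2010 to 5 November 2010 tolled the period for 80 days, extending the deadline to 29 December 2011.
The pending related arbitration from 4 January 2011 to 11 February 2012 tolled the period for 403 days, extending the deadline to 4 February 2013.
None of the other events listed affects the running of the period under the stated rules.
Ekwueme filed on 12 April 2013, after the 4 February 2013 deadline, so the action is time-barred.

TIME-BARRED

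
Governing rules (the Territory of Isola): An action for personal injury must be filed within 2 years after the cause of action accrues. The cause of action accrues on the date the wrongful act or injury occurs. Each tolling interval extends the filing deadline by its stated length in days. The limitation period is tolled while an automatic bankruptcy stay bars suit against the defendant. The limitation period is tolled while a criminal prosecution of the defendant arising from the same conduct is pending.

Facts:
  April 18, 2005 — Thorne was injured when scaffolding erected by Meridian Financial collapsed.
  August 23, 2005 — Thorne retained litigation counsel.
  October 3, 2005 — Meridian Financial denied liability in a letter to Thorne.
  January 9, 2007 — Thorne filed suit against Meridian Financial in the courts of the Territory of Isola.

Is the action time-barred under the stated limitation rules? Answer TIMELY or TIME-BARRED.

TIMELY

The claim accrued on April 18, 2005, when the wrongful act occurred.
Adding the 2 years base period to April 18, 2005 gives a deadline of April 18, 2007, before any tolling.
The other events in the timeline have no effect on the limitation period under the stated rules.
Filing on January 9, 2007 beat the April 18, 2007 deadline — the action is timely.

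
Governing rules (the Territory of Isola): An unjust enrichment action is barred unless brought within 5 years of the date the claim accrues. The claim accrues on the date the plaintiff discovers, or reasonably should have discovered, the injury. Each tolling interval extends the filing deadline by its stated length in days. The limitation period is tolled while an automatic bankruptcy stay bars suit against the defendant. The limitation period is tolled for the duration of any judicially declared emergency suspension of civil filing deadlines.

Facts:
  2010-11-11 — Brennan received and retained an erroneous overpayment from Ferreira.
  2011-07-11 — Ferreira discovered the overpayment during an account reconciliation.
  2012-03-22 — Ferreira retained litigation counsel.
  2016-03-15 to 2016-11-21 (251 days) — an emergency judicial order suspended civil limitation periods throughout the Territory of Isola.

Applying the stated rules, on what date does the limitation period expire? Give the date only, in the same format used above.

2017-03-19

Under the discovery rule, the claim accrued on 2011-07-11, when Ferreira discovered the injury — not on the 2010-11-11 date of the underlying act.
5 years from 2011-07-11 is 2016-07-11.
The period was tolled for 251 days by the emergency suspension of filing deadlines (2016-03-15 to 2016-11-21), pushing the deadline to 2017-03-19.
None of the other events listed affects the running of the period under the stated rules.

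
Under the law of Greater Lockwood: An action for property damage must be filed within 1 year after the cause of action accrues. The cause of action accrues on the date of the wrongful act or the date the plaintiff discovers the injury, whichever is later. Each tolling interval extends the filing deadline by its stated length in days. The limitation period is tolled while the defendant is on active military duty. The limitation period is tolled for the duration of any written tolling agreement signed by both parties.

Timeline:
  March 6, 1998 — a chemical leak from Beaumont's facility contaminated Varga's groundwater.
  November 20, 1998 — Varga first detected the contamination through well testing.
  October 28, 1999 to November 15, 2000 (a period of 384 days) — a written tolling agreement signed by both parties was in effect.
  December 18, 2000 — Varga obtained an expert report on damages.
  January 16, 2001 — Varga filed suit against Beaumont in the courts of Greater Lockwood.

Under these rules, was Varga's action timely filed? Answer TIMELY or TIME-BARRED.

TIME-BARRED

Taking the later of the act (March 6, 1998) and discovery (November 20, 1998), the claim accrued on November 20, 1998.
Adding the 1 year base period to November 20, 1998 gives a deadline of November 20, 1999, before any tolling.
Because the written tolling agreement ran from October 28, 1999 to November 15, 2000, the deadline is extended by 384 days to December 8, 2000.
Nothing else in the chronology tolls or restarts the period.
Varga filed on January 16, 2001, after the December 8, 2000 deadline, so the action is time-barred.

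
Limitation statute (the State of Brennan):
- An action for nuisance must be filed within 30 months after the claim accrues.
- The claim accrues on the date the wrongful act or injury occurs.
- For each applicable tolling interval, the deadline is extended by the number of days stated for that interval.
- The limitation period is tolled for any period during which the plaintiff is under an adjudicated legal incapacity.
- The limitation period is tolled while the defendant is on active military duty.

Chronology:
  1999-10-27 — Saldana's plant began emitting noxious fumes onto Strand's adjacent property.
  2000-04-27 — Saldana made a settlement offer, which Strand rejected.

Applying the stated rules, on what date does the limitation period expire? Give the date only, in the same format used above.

The limitation period began to run on 1999-10-27.
The untolled deadline — 30 months after 1999-10-27 — is 2002-04-27.
Nothing else in the chronology tolls or restarts the period.

2002-04-27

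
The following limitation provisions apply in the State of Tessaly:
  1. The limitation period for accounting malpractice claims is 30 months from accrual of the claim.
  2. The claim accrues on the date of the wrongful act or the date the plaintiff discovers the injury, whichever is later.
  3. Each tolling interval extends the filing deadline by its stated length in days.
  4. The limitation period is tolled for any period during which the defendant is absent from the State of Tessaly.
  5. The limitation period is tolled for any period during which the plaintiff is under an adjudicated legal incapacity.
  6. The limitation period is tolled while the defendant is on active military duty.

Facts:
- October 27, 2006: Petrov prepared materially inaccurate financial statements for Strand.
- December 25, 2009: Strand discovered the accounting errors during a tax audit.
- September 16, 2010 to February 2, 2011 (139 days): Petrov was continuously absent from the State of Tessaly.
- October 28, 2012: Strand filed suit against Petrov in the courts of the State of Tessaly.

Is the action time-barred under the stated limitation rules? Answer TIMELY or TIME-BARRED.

TIMELY

The claim accrued on December 25, 2009 — the later of the October 27, 2006 act and the December 25, 2009 discovery.
The untolled deadline — 30 months after December 25, 2009 — is June 25, 2012.
The defendant's absence from the jurisdiction from September 16, 2010 to February 2, 2011 tolled the period for 139 days, extending the deadline to November 11, 2012.
Strand filed on October 28, 2012, before the November 11, 2012 deadline, so the action is timely.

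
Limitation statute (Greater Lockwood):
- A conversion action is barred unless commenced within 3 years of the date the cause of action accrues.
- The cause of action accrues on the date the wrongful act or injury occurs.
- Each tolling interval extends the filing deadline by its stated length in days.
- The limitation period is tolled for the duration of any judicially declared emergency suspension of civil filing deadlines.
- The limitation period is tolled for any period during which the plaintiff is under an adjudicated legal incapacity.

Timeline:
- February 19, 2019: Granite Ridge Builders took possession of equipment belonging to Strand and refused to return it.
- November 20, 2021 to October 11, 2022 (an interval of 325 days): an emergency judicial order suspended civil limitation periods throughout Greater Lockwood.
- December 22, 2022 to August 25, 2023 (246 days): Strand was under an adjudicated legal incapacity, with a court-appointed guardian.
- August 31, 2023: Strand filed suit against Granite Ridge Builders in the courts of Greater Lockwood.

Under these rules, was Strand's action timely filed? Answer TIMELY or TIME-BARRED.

The cause of action accrued on February 19, 2019, the date of the act.
Adding the 3 years base period to February 19, 2019 gives a deadline of February 19, 2022, before any tolling.
The emergency suspension of filing deadlines from November 20, 2021 to October 11, 2022 tolled the period for 325 days, extending the deadline to January 10, 2023.
The period was tolled for 246 days by the plaintiff's legal incapacity (December 22, 2022 to August 25, 2023), pushing the deadline to September 13, 2023.
Strand filed on August 31, 2023, before the September 13, 2023 deadline, so the action is timely.

TIMELY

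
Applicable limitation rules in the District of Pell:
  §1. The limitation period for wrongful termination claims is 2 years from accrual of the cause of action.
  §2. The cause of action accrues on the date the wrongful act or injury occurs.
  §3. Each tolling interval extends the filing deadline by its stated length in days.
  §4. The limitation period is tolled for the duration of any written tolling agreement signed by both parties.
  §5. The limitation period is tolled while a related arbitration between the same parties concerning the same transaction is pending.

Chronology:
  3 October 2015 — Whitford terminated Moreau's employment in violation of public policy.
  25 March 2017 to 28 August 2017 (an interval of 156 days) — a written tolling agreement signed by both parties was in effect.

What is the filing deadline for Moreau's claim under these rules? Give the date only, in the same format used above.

The claim accrued on 3 October 2015, when the wrongful act occurred.
2 years from 3 October 2015 is 3 October 2017.
The period was tolled for 156 days by the written tolling agreement (25 March 2017 to 28 August 2017), pushing the deadline to 8 March 2018.

8 March 2018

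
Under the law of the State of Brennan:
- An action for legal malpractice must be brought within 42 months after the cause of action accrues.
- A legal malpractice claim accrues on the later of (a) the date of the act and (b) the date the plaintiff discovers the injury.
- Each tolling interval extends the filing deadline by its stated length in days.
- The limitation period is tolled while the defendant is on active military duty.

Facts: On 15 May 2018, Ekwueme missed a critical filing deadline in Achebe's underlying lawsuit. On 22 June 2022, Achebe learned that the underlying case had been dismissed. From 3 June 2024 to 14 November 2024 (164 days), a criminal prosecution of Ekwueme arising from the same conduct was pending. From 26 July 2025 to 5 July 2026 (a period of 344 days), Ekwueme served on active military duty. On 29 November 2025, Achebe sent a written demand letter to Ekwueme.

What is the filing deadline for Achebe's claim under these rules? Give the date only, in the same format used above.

Because discovery on 22 June 2022 post-dates the 15 May 2018 act, accrual under the later-of rule falls on 22 June 2022.
The untolled deadline — 42 months after 22 June 2022 — is 22 December 2025.
The period was tolled for 344 days by the defendant's active military service (26 July 2025 to 5 July 2026), pushing the deadline to 1 December 2026.
Although a criminal prosecution ran from 3 June 2024 to 14 November 2024, the stated rules do not make that a tolling event, so it is disregarded.
None of the other events listed affects the running of the period under the stated rules.

1 December 2026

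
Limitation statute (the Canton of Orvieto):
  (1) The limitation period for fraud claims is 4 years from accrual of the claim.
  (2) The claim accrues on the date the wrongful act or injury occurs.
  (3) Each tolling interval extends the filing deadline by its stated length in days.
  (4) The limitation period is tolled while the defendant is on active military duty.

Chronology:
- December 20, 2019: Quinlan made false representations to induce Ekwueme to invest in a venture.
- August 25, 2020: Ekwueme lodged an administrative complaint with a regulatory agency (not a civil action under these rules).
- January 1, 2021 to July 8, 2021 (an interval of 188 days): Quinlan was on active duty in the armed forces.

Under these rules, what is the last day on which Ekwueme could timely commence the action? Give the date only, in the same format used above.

June 25, 2024

The claim accrued on December 20, 2019, the date of the act.
4 years from December 20, 2019 is December 20, 2023.
The period was tolled for 188 days by the defendant's active military service (January 1, 2021 to July 8, 2021), pushing the deadline to June 25, 2024.
Nothing else in the chronology tolls or restarts the period.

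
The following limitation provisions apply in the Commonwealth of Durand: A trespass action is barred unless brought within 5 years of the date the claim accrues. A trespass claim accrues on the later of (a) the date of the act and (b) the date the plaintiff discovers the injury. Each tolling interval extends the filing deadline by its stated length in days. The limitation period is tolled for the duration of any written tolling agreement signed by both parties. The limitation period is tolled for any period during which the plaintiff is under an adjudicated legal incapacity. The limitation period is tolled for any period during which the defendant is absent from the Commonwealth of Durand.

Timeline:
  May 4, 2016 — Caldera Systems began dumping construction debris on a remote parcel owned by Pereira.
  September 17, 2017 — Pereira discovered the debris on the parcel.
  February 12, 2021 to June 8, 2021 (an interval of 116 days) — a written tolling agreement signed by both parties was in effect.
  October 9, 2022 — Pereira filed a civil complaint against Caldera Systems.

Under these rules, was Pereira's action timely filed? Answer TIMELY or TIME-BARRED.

The claim accrued on September 17, 2017 — the later of the May 4, 2016 act and the September 17, 2017 discovery.
Adding the 5 years base period to September 17, 2017 gives a deadline of September 17, 2022, before any tolling.
The period was tolled for 116 days by the written tolling agreement (February 12, 2021 to June 8, 2021), pushing the deadline to January 11, 2023.
Filing on October 9, 2022 beat the January 11, 2023 deadline — the action is timely.

TIMELY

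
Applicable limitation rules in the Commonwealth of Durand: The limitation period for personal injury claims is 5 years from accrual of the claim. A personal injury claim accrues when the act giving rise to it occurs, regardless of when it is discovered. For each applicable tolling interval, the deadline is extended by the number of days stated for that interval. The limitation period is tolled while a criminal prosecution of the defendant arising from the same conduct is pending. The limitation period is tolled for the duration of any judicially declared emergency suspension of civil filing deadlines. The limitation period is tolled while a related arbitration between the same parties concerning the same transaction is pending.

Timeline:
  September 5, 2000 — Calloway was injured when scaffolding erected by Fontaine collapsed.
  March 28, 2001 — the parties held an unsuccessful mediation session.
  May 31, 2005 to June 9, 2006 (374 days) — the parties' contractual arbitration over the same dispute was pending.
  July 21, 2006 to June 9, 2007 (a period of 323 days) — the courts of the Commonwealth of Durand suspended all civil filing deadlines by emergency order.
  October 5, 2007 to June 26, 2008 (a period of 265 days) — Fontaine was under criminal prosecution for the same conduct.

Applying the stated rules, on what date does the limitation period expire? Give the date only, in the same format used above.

August 3, 2007

The claim accrued on September 5, 2000, the date of the act.
The untolled deadline — 5 years after September 5, 2000 — is September 5, 2005.
The pending related arbitration from May 31, 2005 to June 9, 2006 tolled the period for 374 days, extending the deadline to September 14, 2006.
The period was tolled for 323 days by the emergency suspension of filing deadlines (July 21, 2006 to June 9, 2007), pushing the deadline to August 3, 2007.
By the time the pending criminal prosecution began on October 5, 2007, the limitation period had already expired on August 3, 2007; that interval cannot revive it.
The other events in the timeline have no effect on the limitation period under the stated rules.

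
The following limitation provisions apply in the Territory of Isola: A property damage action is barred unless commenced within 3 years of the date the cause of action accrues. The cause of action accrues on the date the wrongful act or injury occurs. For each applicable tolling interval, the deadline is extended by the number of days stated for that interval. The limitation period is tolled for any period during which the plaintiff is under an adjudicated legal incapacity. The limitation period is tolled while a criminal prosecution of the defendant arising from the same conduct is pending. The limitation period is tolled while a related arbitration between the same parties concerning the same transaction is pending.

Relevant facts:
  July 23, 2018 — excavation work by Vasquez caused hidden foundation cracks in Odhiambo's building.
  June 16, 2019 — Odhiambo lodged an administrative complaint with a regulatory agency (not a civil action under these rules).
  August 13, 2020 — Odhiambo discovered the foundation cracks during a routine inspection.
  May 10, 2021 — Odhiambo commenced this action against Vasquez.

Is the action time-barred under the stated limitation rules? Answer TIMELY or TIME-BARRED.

TIMELY

Because the rule ties accrual to occurrence, the claim accrued on July 23, 2018, not on the August 13, 2020 discovery date.
3 years from July 23, 2018 is July 23, 2021.
None of the other events listed affects the running of the period under the stated rules.
Odhiambo filed on May 10, 2021, before the July 23, 2021 deadline, so the action is timely.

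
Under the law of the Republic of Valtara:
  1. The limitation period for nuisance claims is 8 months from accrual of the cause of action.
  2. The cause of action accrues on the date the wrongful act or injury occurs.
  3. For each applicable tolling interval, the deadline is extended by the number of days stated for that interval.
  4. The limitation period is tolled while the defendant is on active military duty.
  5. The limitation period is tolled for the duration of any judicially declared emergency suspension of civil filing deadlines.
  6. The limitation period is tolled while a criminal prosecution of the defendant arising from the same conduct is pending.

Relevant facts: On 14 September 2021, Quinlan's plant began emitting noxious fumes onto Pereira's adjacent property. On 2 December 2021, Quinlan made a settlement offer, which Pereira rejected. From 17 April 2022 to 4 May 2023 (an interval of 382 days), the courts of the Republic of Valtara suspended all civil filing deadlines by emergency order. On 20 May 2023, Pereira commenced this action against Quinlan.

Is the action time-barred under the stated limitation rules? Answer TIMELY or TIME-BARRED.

TIMELY

The limitation period began to run on 14 September 2021.
The untolled deadline — 8 months after 14 September 2021 — is 14 May 2022.
The period was tolled for 382 days by the emergency suspension of filing deadlines (17 April 2022 to 4 May 2023), pushing the deadline to 31 May 2023.
The other events in the timeline have no effect on the limitation period under the stated rules.
Pereira filed on 20 May 2023, before the 31 May 2023 deadline, so the action is timely.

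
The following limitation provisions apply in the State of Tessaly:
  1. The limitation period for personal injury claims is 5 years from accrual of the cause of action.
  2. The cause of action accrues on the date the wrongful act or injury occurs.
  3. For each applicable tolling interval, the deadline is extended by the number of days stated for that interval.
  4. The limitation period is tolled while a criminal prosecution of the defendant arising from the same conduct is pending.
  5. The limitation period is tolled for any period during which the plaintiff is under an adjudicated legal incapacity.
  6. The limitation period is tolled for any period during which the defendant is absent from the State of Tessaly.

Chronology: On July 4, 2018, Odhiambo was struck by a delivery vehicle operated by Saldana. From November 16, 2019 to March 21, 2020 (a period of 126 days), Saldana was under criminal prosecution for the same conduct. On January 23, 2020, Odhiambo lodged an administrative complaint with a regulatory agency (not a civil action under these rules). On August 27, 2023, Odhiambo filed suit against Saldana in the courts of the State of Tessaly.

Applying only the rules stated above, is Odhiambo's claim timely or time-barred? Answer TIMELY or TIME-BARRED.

TIMELY

The cause of action accrued on July 4, 2018, the date of the act.
5 years from July 4, 2018 is July 4, 2023.
The period was tolled for 126 days by the pending criminal prosecution (November 16, 2019 to March 21, 2020), pushing the deadline to November 7, 2023.
None of the other events listed affects the running of the period under the stated rules.
Filing on August 27, 2023 beat the November 7, 2023 deadline — the action is timely.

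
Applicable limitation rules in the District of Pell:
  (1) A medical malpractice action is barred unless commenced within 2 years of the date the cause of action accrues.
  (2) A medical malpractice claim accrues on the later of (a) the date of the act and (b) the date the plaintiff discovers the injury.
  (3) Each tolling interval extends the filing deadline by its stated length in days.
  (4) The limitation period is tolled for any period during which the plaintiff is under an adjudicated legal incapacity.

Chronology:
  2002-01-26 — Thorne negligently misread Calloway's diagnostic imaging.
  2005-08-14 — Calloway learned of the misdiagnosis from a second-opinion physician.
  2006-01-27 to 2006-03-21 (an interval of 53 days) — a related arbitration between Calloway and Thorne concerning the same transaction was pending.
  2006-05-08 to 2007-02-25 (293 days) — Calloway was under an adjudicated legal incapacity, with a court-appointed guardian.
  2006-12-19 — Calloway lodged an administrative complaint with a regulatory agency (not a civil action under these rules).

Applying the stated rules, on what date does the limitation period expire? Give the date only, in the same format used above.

2008-06-02

The claim accrued on 2005-08-14 — the later of the 2002-01-26 act and the 2005-08-14 discovery.
2 years from 2005-08-14 is 2007-08-14.
The plaintiff's legal incapacity from 2006-05-08 to 2007-02-25 tolled the period for 293 days, extending the deadline to 2008-06-02.
No stated provision tolls the period for a pending arbitration, so the interval from 2006-01-27 to 2006-03-21 has no effect on the deadline.
Nothing else in the chronology tolls or restarts the period.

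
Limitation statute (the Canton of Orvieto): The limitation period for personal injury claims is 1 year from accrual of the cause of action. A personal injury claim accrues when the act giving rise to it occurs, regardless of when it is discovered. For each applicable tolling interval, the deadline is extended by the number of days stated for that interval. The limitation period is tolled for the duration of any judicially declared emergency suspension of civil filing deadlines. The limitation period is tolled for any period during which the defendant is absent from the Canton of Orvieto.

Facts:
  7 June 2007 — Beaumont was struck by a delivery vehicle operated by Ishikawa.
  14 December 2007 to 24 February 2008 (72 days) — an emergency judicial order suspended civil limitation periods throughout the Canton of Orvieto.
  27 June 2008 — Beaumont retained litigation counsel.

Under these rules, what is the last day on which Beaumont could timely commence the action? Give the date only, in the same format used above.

18 August 2008

The limitation period began to run on 7 June 2007.
Adding the 1 year base period to 7 June 2007 gives a deadline of 7 June 2008, before any tolling.
Because the emergency suspension of filing deadlines ran from 14 December 2007 to 24 February 2008, the deadline is extended by 72 days to 18 August 2008.
Nothing else in the chronology tolls or restarts the period.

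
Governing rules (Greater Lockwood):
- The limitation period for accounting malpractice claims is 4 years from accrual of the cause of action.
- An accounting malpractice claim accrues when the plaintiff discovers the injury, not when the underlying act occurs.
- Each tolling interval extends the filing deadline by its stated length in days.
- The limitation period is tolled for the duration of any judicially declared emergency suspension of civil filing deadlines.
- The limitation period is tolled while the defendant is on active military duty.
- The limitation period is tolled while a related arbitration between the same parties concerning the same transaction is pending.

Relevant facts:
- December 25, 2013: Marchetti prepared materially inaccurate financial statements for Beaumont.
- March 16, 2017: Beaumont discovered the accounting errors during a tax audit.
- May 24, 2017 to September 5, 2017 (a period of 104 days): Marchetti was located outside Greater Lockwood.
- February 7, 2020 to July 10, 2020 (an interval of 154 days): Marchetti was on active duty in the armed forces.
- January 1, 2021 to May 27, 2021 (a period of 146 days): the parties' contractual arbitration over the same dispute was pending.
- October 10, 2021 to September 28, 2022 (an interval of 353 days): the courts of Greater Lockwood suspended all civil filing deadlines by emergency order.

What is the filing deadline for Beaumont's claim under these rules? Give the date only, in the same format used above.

December 29, 2022

The claim did not accrue until Beaumont discovered the injury on March 16, 2017; the December 25, 2013 act date does not start the clock under the stated rule.
The untolled deadline — 4 years after March 16, 2017 — is March 16, 2021.
The defendant's active military service from February 7, 2020 to July 10, 2020 tolled the period for 154 days, extending the deadline to August 17, 2021.
The period was tolled for 146 days by the pending related arbitration (January 1, 2021 to May 27, 2021), pushing the deadline to January 10, 2022.
The emergency suspension of filing deadlines from October 10, 2021 to September 28, 2022 tolled the period for 353 days, extending the deadline to December 29, 2022.
No stated provision tolls the period for the defendant's absence, so the interval from May 24, 2017 to September 5, 2017 has no effect on the deadline.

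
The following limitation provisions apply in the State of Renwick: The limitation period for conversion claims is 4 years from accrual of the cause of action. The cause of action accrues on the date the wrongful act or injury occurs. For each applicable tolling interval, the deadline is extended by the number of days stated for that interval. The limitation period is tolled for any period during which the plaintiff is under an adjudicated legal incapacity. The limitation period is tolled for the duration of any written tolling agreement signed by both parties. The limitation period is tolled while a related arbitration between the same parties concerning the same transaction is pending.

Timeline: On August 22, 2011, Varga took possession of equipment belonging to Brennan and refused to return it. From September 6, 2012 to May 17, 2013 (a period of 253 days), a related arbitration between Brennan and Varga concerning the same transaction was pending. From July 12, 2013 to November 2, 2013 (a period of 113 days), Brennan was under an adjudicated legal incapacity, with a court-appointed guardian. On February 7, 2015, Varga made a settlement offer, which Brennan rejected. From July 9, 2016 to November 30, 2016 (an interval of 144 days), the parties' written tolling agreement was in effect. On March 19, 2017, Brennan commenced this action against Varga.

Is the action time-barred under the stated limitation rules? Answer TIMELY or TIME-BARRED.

The cause of action accrued on August 22, 2011, the date of the act.
The untolled deadline — 4 years after August 22, 2011 — is August 22, 2015.
The period was tolled for 253 days by the pending related arbitration (September 6, 2012 to May 17, 2013), pushing the deadline to May 1, 2016.
The plaintiff's legal incapacity from July 12, 2013 to November 2, 2013 tolled the period for 113 days, extending the deadline to August 22, 2016.
The written tolling agreement from July 9, 2016 to November 30, 2016 tolled the period for 144 days, extending the deadline to January 13, 2017.
None of the other events listed affects the running of the period under the stated rules.
Brennan filed on March 19, 2017, after the January 13, 2017 deadline, so the action is time-barred.

TIME-BARRED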